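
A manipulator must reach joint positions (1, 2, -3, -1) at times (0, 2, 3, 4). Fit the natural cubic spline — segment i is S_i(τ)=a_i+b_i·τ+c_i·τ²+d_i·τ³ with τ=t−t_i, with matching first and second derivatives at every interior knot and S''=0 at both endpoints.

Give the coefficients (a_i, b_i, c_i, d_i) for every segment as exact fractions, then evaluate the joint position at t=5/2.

Δ: Δ0=1/2, Δ1=-5, Δ2=2
row 1: diag=6, rhs=-33; c'=1/6, d'=-11/2
row 2: denom=4−1·1/6=23/6; d'=(42−1·-11/2)/(23/6)=285/23
back: M2=285/23
back: M1=-11/2−1/6·285/23=-174/23
M: M0=0, M1=-174/23, M2=285/23, M3=0
seg 0: a=1, c=M0/2=0, d=(M1−M0)/(6·2)=-29/46, b=Δ0−h0·(2M0+M1)/6=139/46
seg 1: a=2, c=M1/2=-87/23, d=(M2−M1)/(6·1)=153/46, b=Δ1−h1·(2M1+M2)/6=-209/46
seg 2: a=-3, c=M2/2=285/46, d=(M3−M2)/(6·1)=-95/46, b=Δ2−h2·(2M2+M3)/6=-49/23
t_q=5/2 → seg 1, τ=1/2; S=2+-209/46·τ+-87/23·τ²+153/46·τ³=-295/368

  seg 0: a=1 b=139/46 c=0 d=-29/46
  seg 1: a=2 b=-209/46 c=-87/23 d=153/46
  seg 2: a=-3 b=-49/23 c=285/46 d=-95/46
S(5/2) = -295/368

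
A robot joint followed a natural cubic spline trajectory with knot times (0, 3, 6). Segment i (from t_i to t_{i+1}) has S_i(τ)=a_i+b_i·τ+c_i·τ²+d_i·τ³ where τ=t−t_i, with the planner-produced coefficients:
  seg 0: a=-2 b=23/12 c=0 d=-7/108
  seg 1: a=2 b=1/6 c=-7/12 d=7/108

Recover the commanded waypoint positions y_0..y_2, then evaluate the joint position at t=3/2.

y_0 = S_0(0) = a_0 = -2
y_1 = S_1(0) = a_1 = 2
y_2 = S_1(3) = -1
t_q=3/2 is in segment 0 (τ=3/2); S_0(τ)=21/32

y_0=-2 y_1=2 y_2=-1
S(3/2) = 21/32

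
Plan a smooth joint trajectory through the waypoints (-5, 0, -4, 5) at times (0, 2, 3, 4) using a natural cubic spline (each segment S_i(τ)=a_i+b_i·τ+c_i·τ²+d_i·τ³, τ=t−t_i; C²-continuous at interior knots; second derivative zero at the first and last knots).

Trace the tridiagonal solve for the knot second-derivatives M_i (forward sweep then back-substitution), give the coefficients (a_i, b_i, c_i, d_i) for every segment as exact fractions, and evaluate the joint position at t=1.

  seg 0: a=-5 b=271/46 c=0 d=-39/46
  seg 1: a=0 b=-197/46 c=-117/23 d=247/46
  seg 2: a=-4 b=38/23 c=507/46 d=-169/46
S(1) = 1/23

Δ: Δ0=5/2, Δ1=-4, Δ2=9
row 1: diag=6, rhs=-39; c'=1/6, d'=-13/2
row 2: denom=4−1·1/6=23/6; d'=(78−1·-13/2)/(23/6)=507/23
back: M2=507/23
back: M1=-13/2−1/6·507/23=-234/23
M: M0=0, M1=-234/23, M2=507/23, M3=0
seg 0: a=-5, c=M0/2=0, d=(M1−M0)/(6·2)=-39/46, b=Δ0−h0·(2M0+M1)/6=271/46
seg 1: a=0, c=M1/2=-117/23, d=(M2−M1)/(6·1)=247/46, b=Δ1−h1·(2M1+M2)/6=-197/46
seg 2: a=-4, c=M2/2=507/46, d=(M3−M2)/(6·1)=-169/46, b=Δ2−h2·(2M2+M3)/6=38/23
t_q=1 → seg 0, τ=1; S=-5+271/46·τ+0·τ²+-39/46·τ³=1/23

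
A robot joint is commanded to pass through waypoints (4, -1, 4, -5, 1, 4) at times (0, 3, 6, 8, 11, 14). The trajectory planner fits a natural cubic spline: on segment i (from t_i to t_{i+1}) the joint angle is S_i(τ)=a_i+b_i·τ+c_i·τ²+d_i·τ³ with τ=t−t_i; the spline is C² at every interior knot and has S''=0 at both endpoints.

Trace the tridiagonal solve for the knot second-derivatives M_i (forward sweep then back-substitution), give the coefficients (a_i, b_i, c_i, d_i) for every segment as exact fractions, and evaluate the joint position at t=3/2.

  seg 0: a=4 b=-2801/870 c=0 d=1351/7830
  seg 1: a=-1 b=626/435 c=1351/870 d=-257/522
  seg 2: a=4 b=-2207/870 c=-1252/435 d=55/58
  seg 3: a=-5 b=-2323/870 c=1223/435 d=-655/1566
  seg 4: a=1 b=1264/435 c=-829/870 d=829/7830
S(3/2) = -573/2320

Δ: Δ0=-5/3, Δ1=5/3, Δ2=-9/2, Δ3=2, Δ4=1
row 1: diag=12, rhs=20; c'=1/4, d'=5/3
row 2: denom=10−3·1/4=37/4; d'=(-37−3·5/3)/(37/4)=-168/37
row 3: denom=10−2·8/37=354/37; d'=(39−2·-168/37)/(354/37)=593/118
row 4: denom=12−3·37/118=1305/118; d'=(-6−3·593/118)/(1305/118)=-829/435
back: M4=-829/435
back: M3=593/118−37/118·-829/435=2446/435
back: M2=-168/37−8/37·2446/435=-2504/435
back: M1=5/3−1/4·-2504/435=1351/435
M: M0=0, M1=1351/435, M2=-2504/435, M3=2446/435, M4=-829/435, M5=0
seg 0: a=4, c=M0/2=0, d=(M1−M0)/(6·3)=1351/7830, b=Δ0−h0·(2M0+M1)/6=-2801/870
seg 1: a=-1, c=M1/2=1351/870, d=(M2−M1)/(6·3)=-257/522, b=Δ1−h1·(2M1+M2)/6=626/435
seg 2: a=4, c=M2/2=-1252/435, d=(M3−M2)/(6·2)=55/58, b=Δ2−h2·(2M2+M3)/6=-2207/870
seg 3: a=-5, c=M3/2=1223/435, d=(M4−M3)/(6·3)=-655/1566, b=Δ3−h3·(2M3+M4)/6=-2323/870
seg 4: a=1, c=M4/2=-829/870, d=(M5−M4)/(6·3)=829/7830, b=Δ4−h4·(2M4+M5)/6=1264/435
t_q=3/2 → seg 0, τ=3/2; S=4+-2801/870·τ+0·τ²+1351/7830·τ³=-573/2320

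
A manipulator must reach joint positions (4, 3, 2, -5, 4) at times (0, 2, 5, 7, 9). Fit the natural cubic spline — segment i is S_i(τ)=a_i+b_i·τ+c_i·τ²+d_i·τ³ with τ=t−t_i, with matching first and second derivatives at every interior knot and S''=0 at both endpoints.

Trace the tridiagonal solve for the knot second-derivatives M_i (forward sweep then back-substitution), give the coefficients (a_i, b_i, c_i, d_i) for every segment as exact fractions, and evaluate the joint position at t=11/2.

Δ: Δ0=-1/2, Δ1=-1/3, Δ2=-7/2, Δ3=9/2
row 1: diag=10, rhs=1; c'=3/10, d'=1/10
row 2: denom=10−3·3/10=91/10; d'=(-19−3·1/10)/(91/10)=-193/91
row 3: denom=8−2·20/91=688/91; d'=(48−2·-193/91)/(688/91)=2377/344
back: M3=2377/344
back: M2=-193/91−20/91·2377/344=-313/86
back: M1=1/10−3/10·-313/86=205/172
M: M0=0, M1=205/172, M2=-313/86, M3=2377/344, M4=0
seg 0: a=4, c=M0/2=0, d=(M1−M0)/(6·2)=205/2064, b=Δ0−h0·(2M0+M1)/6=-463/516
seg 1: a=3, c=M1/2=205/344, d=(M2−M1)/(6·3)=-277/1032, b=Δ1−h1·(2M1+M2)/6=38/129
seg 2: a=2, c=M2/2=-313/172, d=(M3−M2)/(6·2)=3629/4128, b=Δ2−h2·(2M2+M3)/6=-3485/1032
seg 3: a=-5, c=M3/2=2377/688, d=(M4−M3)/(6·2)=-2377/4128, b=Δ3−h3·(2M3+M4)/6=-55/516
t_q=11/2 → seg 2, τ=1/2; S=2+-3485/1032·τ+-313/172·τ²+3629/4128·τ³=-369/11008

  seg 0: a=4 b=-463/516 c=0 d=205/2064
  seg 1: a=3 b=38/129 c=205/344 d=-277/1032
  seg 2: a=2 b=-3485/1032 c=-313/172 d=3629/4128
  seg 3: a=-5 b=-55/516 c=2377/688 d=-2377/4128
S(11/2) = -369/11008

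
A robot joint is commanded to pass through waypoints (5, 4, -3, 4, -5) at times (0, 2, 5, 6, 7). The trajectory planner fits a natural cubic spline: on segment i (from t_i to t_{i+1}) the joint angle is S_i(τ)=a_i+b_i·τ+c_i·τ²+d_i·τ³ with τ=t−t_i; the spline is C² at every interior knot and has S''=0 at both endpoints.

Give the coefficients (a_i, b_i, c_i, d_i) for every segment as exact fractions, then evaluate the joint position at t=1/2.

  seg 0: a=5 b=445/411 c=0 d=-1301/3288
  seg 1: a=4 b=-3013/822 c=-1301/548 d=4633/4932
  seg 2: a=-3 b=12253/1644 c=833/137 d=-10741/1644
  seg 3: a=4 b=11/822 c=-7409/548 d=7409/1644
S(1/2) = 48153/8768

Δ: Δ0=-1/2, Δ1=-7/3, Δ2=7, Δ3=-9
row 1: diag=10, rhs=-11; c'=3/10, d'=-11/10
row 2: denom=8−3·3/10=71/10; d'=(56−3·-11/10)/(71/10)=593/71
row 3: denom=4−1·10/71=274/71; d'=(-96−1·593/71)/(274/71)=-7409/274
back: M3=-7409/274
back: M2=593/71−10/71·-7409/274=1666/137
back: M1=-11/10−3/10·1666/137=-1301/274
M: M0=0, M1=-1301/274, M2=1666/137, M3=-7409/274, M4=0
seg 0: a=5, c=M0/2=0, d=(M1−M0)/(6·2)=-1301/3288, b=Δ0−h0·(2M0+M1)/6=445/411
seg 1: a=4, c=M1/2=-1301/548, d=(M2−M1)/(6·3)=4633/4932, b=Δ1−h1·(2M1+M2)/6=-3013/822
seg 2: a=-3, c=M2/2=833/137, d=(M3−M2)/(6·1)=-10741/1644, b=Δ2−h2·(2M2+M3)/6=12253/1644
seg 3: a=4, c=M3/2=-7409/548, d=(M4−M3)/(6·1)=7409/1644, b=Δ3−h3·(2M3+M4)/6=11/822
t_q=1/2 → seg 0, τ=1/2; S=5+445/411·τ+0·τ²+-1301/3288·τ³=48153/8768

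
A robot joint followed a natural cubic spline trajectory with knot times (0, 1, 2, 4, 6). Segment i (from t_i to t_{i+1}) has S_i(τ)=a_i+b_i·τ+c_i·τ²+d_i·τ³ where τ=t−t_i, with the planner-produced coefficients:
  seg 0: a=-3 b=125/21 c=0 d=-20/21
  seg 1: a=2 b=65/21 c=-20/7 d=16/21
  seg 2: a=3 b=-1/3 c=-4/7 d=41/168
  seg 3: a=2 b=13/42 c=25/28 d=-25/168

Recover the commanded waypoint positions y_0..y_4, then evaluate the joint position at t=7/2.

y_0 = S_0(0) = a_0 = -3
y_1 = S_1(0) = a_1 = 2
y_2 = S_2(0) = a_2 = 3
y_3 = S_3(0) = a_3 = 2
y_4 = S_3(2) = 5
t_q=7/2 is in segment 2 (τ=3/2); S_2(τ)=913/448

y_0=-3 y_1=2 y_2=3 y_3=2 y_4=5
S(7/2) = 913/448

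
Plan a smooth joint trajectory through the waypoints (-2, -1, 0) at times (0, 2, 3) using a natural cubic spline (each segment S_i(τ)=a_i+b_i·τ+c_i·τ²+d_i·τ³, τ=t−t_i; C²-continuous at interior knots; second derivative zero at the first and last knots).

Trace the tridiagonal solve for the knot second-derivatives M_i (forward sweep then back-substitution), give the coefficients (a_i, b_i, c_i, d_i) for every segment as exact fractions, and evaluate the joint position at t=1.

Δ: Δ0=1/2, Δ1=1
row 1: diag=6, rhs=3; c'=1/6, d'=1/2
back: M1=1/2
M: M0=0, M1=1/2, M2=0
seg 0: a=-2, c=M0/2=0, d=(M1−M0)/(6·2)=1/24, b=Δ0−h0·(2M0+M1)/6=1/3
seg 1: a=-1, c=M1/2=1/4, d=(M2−M1)/(6·1)=-1/12, b=Δ1−h1·(2M1+M2)/6=5/6
t_q=1 → seg 0, τ=1; S=-2+1/3·τ+0·τ²+1/24·τ³=-13/8

  seg 0: a=-2 b=1/3 c=0 d=1/24
  seg 1: a=-1 b=5/6 c=1/4 d=-1/12
S(1) = -13/8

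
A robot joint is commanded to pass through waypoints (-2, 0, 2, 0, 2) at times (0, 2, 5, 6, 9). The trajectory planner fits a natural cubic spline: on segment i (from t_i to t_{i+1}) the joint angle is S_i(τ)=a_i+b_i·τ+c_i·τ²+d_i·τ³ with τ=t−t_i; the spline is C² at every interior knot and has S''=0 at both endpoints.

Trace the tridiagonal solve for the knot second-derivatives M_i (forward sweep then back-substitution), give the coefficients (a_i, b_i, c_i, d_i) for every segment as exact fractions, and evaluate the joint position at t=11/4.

  seg 0: a=-2 b=76/93 c=0 d=17/372
  seg 1: a=0 b=127/93 c=17/62 d=-283/1674
  seg 2: a=2 b=-289/186 c=-116/93 d=149/186
  seg 3: a=0 b=-51/31 c=215/186 d=-215/1674
S(11/4) = 4393/3968

Δ: Δ0=1, Δ1=2/3, Δ2=-2, Δ3=2/3
row 1: diag=10, rhs=-2; c'=3/10, d'=-1/5
row 2: denom=8−3·3/10=71/10; d'=(-16−3·-1/5)/(71/10)=-154/71
row 3: denom=8−1·10/71=558/71; d'=(16−1·-154/71)/(558/71)=215/93
back: M3=215/93
back: M2=-154/71−10/71·215/93=-232/93
back: M1=-1/5−3/10·-232/93=17/31
M: M0=0, M1=17/31, M2=-232/93, M3=215/93, M4=0
seg 0: a=-2, c=M0/2=0, d=(M1−M0)/(6·2)=17/372, b=Δ0−h0·(2M0+M1)/6=76/93
seg 1: a=0, c=M1/2=17/62, d=(M2−M1)/(6·3)=-283/1674, b=Δ1−h1·(2M1+M2)/6=127/93
seg 2: a=2, c=M2/2=-116/93, d=(M3−M2)/(6·1)=149/186, b=Δ2−h2·(2M2+M3)/6=-289/186
seg 3: a=0, c=M3/2=215/186, d=(M4−M3)/(6·3)=-215/1674, b=Δ3−h3·(2M3+M4)/6=-51/31
t_q=11/4 → seg 1, τ=3/4; S=0+127/93·τ+17/62·τ²+-283/1674·τ³=4393/3968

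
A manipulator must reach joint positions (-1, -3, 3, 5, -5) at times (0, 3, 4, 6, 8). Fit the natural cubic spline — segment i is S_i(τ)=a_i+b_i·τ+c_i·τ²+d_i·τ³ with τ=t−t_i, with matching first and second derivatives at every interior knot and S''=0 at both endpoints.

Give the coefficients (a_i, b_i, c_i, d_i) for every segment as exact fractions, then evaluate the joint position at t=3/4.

  seg 0: a=-1 b=-895/258 c=0 d=241/774
  seg 1: a=-3 b=637/129 c=241/86 d=-449/258
  seg 2: a=3 b=1373/258 c=-104/43 d=133/1032
  seg 3: a=5 b=-362/129 c=-283/172 d=283/1032
S(3/4) = -19101/5504

Δ: Δ0=-2/3, Δ1=6, Δ2=1, Δ3=-5
row 1: diag=8, rhs=40; c'=1/8, d'=5
row 2: denom=6−1·1/8=47/8; d'=(-30−1·5)/(47/8)=-280/47
row 3: denom=8−2·16/47=344/47; d'=(-36−2·-280/47)/(344/47)=-283/86
back: M3=-283/86
back: M2=-280/47−16/47·-283/86=-208/43
back: M1=5−1/8·-208/43=241/43
M: M0=0, M1=241/43, M2=-208/43, M3=-283/86, M4=0
seg 0: a=-1, c=M0/2=0, d=(M1−M0)/(6·3)=241/774, b=Δ0−h0·(2M0+M1)/6=-895/258
seg 1: a=-3, c=M1/2=241/86, d=(M2−M1)/(6·1)=-449/258, b=Δ1−h1·(2M1+M2)/6=637/129
seg 2: a=3, c=M2/2=-104/43, d=(M3−M2)/(6·2)=133/1032, b=Δ2−h2·(2M2+M3)/6=1373/258
seg 3: a=5, c=M3/2=-283/172, d=(M4−M3)/(6·2)=283/1032, b=Δ3−h3·(2M3+M4)/6=-362/129
t_q=3/4 → seg 0, τ=3/4; S=-1+-895/258·τ+0·τ²+241/774·τ³=-19101/5504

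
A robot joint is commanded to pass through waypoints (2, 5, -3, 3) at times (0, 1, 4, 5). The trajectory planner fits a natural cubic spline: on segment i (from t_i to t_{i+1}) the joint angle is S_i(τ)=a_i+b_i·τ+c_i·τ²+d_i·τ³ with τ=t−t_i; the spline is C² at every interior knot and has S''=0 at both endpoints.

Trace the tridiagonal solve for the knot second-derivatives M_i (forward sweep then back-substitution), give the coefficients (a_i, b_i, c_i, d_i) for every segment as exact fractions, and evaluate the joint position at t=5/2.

Δ: Δ0=3, Δ1=-8/3, Δ2=6
row 1: diag=8, rhs=-34; c'=3/8, d'=-17/4
row 2: denom=8−3·3/8=55/8; d'=(52−3·-17/4)/(55/8)=518/55
back: M2=518/55
back: M1=-17/4−3/8·518/55=-428/55
M: M0=0, M1=-428/55, M2=518/55, M3=0
seg 0: a=2, c=M0/2=0, d=(M1−M0)/(6·1)=-214/165, b=Δ0−h0·(2M0+M1)/6=709/165
seg 1: a=5, c=M1/2=-214/55, d=(M2−M1)/(6·3)=43/45, b=Δ1−h1·(2M1+M2)/6=67/165
seg 2: a=-3, c=M2/2=259/55, d=(M3−M2)/(6·1)=-259/165, b=Δ2−h2·(2M2+M3)/6=472/165
t_q=5/2 → seg 1, τ=3/2; S=5+67/165·τ+-214/55·τ²+43/45·τ³=7/88

  seg 0: a=2 b=709/165 c=0 d=-214/165
  seg 1: a=5 b=67/165 c=-214/55 d=43/45
  seg 2: a=-3 b=472/165 c=259/55 d=-259/165
S(5/2) = 7/88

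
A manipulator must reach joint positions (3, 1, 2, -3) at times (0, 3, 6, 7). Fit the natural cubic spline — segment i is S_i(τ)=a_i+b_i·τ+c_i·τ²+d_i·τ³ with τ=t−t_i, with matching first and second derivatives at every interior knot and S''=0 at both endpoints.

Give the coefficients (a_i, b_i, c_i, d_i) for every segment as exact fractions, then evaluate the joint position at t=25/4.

  seg 0: a=3 b=-130/87 c=0 d=8/87
  seg 1: a=1 b=86/87 c=24/29 d=-91/261
  seg 2: a=2 b=-301/87 c=-67/29 d=67/87
S(25/4) = 1861/1856

Δ: Δ0=-2/3, Δ1=1/3, Δ2=-5
row 1: diag=12, rhs=6; c'=1/4, d'=1/2
row 2: denom=8−3·1/4=29/4; d'=(-32−3·1/2)/(29/4)=-134/29
back: M2=-134/29
back: M1=1/2−1/4·-134/29=48/29
M: M0=0, M1=48/29, M2=-134/29, M3=0
seg 0: a=3, c=M0/2=0, d=(M1−M0)/(6·3)=8/87, b=Δ0−h0·(2M0+M1)/6=-130/87
seg 1: a=1, c=M1/2=24/29, d=(M2−M1)/(6·3)=-91/261, b=Δ1−h1·(2M1+M2)/6=86/87
seg 2: a=2, c=M2/2=-67/29, d=(M3−M2)/(6·1)=67/87, b=Δ2−h2·(2M2+M3)/6=-301/87
t_q=25/4 → seg 2, τ=1/4; S=2+-301/87·τ+-67/29·τ²+67/87·τ³=1861/1856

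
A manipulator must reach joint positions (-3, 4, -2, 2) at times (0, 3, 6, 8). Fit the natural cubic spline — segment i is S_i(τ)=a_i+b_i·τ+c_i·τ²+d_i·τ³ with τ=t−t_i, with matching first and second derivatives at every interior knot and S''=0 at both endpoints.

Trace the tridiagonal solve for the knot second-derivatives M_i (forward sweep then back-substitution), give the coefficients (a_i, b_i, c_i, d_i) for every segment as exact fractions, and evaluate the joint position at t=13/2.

  seg 0: a=-3 b=425/111 c=0 d=-166/999
  seg 1: a=4 b=-73/111 c=-166/111 d=349/999
  seg 2: a=-2 b=-22/111 c=61/37 d=-61/222
S(13/2) = -1019/592

Δ: Δ0=7/3, Δ1=-2, Δ2=2
row 1: diag=12, rhs=-26; c'=1/4, d'=-13/6
row 2: denom=10−3·1/4=37/4; d'=(24−3·-13/6)/(37/4)=122/37
back: M2=122/37
back: M1=-13/6−1/4·122/37=-332/111
M: M0=0, M1=-332/111, M2=122/37, M3=0
seg 0: a=-3, c=M0/2=0, d=(M1−M0)/(6·3)=-166/999, b=Δ0−h0·(2M0+M1)/6=425/111
seg 1: a=4, c=M1/2=-166/111, d=(M2−M1)/(6·3)=349/999, b=Δ1−h1·(2M1+M2)/6=-73/111
seg 2: a=-2, c=M2/2=61/37, d=(M3−M2)/(6·2)=-61/222, b=Δ2−h2·(2M2+M3)/6=-22/111
t_q=13/2 → seg 2, τ=1/2; S=-2+-22/111·τ+61/37·τ²+-61/222·τ³=-1019/592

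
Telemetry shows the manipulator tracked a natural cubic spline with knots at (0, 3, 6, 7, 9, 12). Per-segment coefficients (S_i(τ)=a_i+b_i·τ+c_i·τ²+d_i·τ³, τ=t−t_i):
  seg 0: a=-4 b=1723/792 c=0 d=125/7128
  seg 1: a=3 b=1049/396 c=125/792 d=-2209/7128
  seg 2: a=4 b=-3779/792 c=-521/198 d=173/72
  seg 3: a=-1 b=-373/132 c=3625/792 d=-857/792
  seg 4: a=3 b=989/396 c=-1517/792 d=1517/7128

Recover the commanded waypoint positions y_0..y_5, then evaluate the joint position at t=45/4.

y_0 = S_0(0) = a_0 = -4
y_1 = S_1(0) = a_1 = 3
y_2 = S_2(0) = a_2 = 4
y_3 = S_3(0) = a_3 = -1
y_4 = S_4(0) = a_4 = 3
y_5 = S_4(3) = -1
t_q=45/4 is in segment 4 (τ=9/4); S_4(τ)=7585/5632

y_0=-4 y_1=3 y_2=4 y_3=-1 y_4=3 y_5=-1
S(45/4) = 7585/5632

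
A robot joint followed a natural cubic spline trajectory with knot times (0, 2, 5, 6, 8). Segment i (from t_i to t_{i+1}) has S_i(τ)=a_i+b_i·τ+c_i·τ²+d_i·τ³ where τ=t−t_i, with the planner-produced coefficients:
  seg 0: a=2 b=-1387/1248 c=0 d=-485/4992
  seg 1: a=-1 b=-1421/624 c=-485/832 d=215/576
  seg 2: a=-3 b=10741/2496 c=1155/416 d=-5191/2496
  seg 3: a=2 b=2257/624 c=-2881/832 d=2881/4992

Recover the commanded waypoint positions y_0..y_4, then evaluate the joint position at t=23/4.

y_0 = S_0(0) = a_0 = 2
y_1 = S_1(0) = a_1 = -1
y_2 = S_2(0) = a_2 = -3
y_3 = S_3(0) = a_3 = 2
y_4 = S_3(2) = 0
t_q=23/4 is in segment 2 (τ=3/4); S_2(τ)=48553/53248

y_0=2 y_1=-1 y_2=-3 y_3=2 y_4=0
S(23/4) = 48553/53248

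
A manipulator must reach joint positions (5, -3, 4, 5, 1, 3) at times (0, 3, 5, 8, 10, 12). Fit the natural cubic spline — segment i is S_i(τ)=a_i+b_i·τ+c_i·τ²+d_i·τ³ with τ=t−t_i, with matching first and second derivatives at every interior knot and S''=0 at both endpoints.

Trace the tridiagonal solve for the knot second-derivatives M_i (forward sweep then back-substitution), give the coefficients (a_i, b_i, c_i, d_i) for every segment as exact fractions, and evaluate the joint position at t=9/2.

  seg 0: a=5 b=-1954/411 c=0 d=286/1233
  seg 1: a=-3 b=620/411 c=286/137 d=-1795/3288
  seg 2: a=4 b=2719/822 c=-651/548 d=323/4932
  seg 3: a=5 b=-3373/1644 c=-82/137 d=2053/6576
  seg 4: a=1 b=-575/822 c=1397/1096 d=-1397/6576
S(9/2) = 18565/8768

Δ: Δ0=-8/3, Δ1=7/2, Δ2=1/3, Δ3=-2, Δ4=1
row 1: diag=10, rhs=37; c'=1/5, d'=37/10
row 2: denom=10−2·1/5=48/5; d'=(-19−2·37/10)/(48/5)=-11/4
row 3: denom=10−3·5/16=145/16; d'=(-14−3·-11/4)/(145/16)=-92/145
row 4: denom=8−2·32/145=1096/145; d'=(18−2·-92/145)/(1096/145)=1397/548
back: M4=1397/548
back: M3=-92/145−32/145·1397/548=-164/137
back: M2=-11/4−5/16·-164/137=-651/274
back: M1=37/10−1/5·-651/274=572/137
M: M0=0, M1=572/137, M2=-651/274, M3=-164/137, M4=1397/548, M5=0
seg 0: a=5, c=M0/2=0, d=(M1−M0)/(6·3)=286/1233, b=Δ0−h0·(2M0+M1)/6=-1954/411
seg 1: a=-3, c=M1/2=286/137, d=(M2−M1)/(6·2)=-1795/3288, b=Δ1−h1·(2M1+M2)/6=620/411
seg 2: a=4, c=M2/2=-651/548, d=(M3−M2)/(6·3)=323/4932, b=Δ2−h2·(2M2+M3)/6=2719/822
seg 3: a=5, c=M3/2=-82/137, d=(M4−M3)/(6·2)=2053/6576, b=Δ3−h3·(2M3+M4)/6=-3373/1644
seg 4: a=1, c=M4/2=1397/1096, d=(M5−M4)/(6·2)=-1397/6576, b=Δ4−h4·(2M4+M5)/6=-575/822
t_q=9/2 → seg 1, τ=3/2; S=-3+620/411·τ+286/137·τ²+-1795/3288·τ³=18565/8768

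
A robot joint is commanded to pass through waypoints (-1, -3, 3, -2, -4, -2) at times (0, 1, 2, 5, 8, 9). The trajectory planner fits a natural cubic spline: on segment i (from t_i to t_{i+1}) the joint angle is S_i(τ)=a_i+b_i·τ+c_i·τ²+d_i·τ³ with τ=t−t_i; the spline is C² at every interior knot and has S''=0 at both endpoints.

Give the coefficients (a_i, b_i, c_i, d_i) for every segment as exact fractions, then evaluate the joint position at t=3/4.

  seg 0: a=-1 b=-10477/2409 c=0 d=5659/2409
  seg 1: a=-3 b=6500/2409 c=5659/803 d=-9023/2409
  seg 2: a=3 b=13385/2409 c=-3364/803 d=4292/7227
  seg 3: a=-2 b=-8539/2409 c=928/803 d=-43/657
  seg 4: a=-4 b=3908/2409 c=455/803 d=-455/2409
S(3/4) = -168093/51392

Δ: Δ0=-2, Δ1=6, Δ2=-5/3, Δ3=-2/3, Δ4=2
row 1: diag=4, rhs=48; c'=1/4, d'=12
row 2: denom=8−1·1/4=31/4; d'=(-46−1·12)/(31/4)=-232/31
row 3: denom=12−3·12/31=336/31; d'=(6−3·-232/31)/(336/31)=21/8
row 4: denom=8−3·31/112=803/112; d'=(16−3·21/8)/(803/112)=910/803
back: M4=910/803
back: M3=21/8−31/112·910/803=1856/803
back: M2=-232/31−12/31·1856/803=-6728/803
back: M1=12−1/4·-6728/803=11318/803
M: M0=0, M1=11318/803, M2=-6728/803, M3=1856/803, M4=910/803, M5=0
seg 0: a=-1, c=M0/2=0, d=(M1−M0)/(6·1)=5659/2409, b=Δ0−h0·(2M0+M1)/6=-10477/2409
seg 1: a=-3, c=M1/2=5659/803, d=(M2−M1)/(6·1)=-9023/2409, b=Δ1−h1·(2M1+M2)/6=6500/2409
seg 2: a=3, c=M2/2=-3364/803, d=(M3−M2)/(6·3)=4292/7227, b=Δ2−h2·(2M2+M3)/6=13385/2409
seg 3: a=-2, c=M3/2=928/803, d=(M4−M3)/(6·3)=-43/657, b=Δ3−h3·(2M3+M4)/6=-8539/2409
seg 4: a=-4, c=M4/2=455/803, d=(M5−M4)/(6·1)=-455/2409, b=Δ4−h4·(2M4+M5)/6=3908/2409
t_q=3/4 → seg 0, τ=3/4; S=-1+-10477/2409·τ+0·τ²+5659/2409·τ³=-168093/51392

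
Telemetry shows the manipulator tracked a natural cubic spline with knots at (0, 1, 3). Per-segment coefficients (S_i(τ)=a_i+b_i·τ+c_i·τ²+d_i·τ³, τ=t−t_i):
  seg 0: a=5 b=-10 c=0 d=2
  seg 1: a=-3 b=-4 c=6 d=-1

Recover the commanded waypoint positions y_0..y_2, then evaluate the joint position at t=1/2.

y_0=5 y_1=-3 y_2=5
S(1/2) = 1/4

y_0 = S_0(0) = a_0 = 5
y_1 = S_1(0) = a_1 = -3
y_2 = S_1(2) = 5
t_q=1/2 is in segment 0 (τ=1/2); S_0(τ)=1/4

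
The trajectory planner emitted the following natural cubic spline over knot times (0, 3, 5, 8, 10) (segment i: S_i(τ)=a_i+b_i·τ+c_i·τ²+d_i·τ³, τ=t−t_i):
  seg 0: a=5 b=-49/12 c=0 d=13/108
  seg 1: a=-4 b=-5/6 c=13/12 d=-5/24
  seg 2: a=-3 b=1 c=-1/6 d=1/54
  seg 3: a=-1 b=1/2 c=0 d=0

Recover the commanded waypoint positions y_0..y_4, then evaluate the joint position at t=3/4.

y_0 = S_0(0) = a_0 = 5
y_1 = S_1(0) = a_1 = -4
y_2 = S_2(0) = a_2 = -3
y_3 = S_3(0) = a_3 = -1
y_4 = S_3(2) = 0
t_q=3/4 is in segment 0 (τ=3/4); S_0(τ)=509/256

y_0=5 y_1=-4 y_2=-3 y_3=-1 y_4=0
S(3/4) = 509/256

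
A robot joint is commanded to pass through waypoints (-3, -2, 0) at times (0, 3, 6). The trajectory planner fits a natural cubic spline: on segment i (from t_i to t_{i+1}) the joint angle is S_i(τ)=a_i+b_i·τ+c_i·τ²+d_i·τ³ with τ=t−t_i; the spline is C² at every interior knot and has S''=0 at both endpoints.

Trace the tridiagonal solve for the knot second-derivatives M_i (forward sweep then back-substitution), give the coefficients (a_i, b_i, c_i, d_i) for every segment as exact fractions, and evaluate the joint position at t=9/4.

Δ: Δ0=1/3, Δ1=2/3
row 1: diag=12, rhs=2; c'=1/4, d'=1/6
back: M1=1/6
M: M0=0, M1=1/6, M2=0
seg 0: a=-3, c=M0/2=0, d=(M1−M0)/(6·3)=1/108, b=Δ0−h0·(2M0+M1)/6=1/4
seg 1: a=-2, c=M1/2=1/12, d=(M2−M1)/(6·3)=-1/108, b=Δ1−h1·(2M1+M2)/6=1/2
t_q=9/4 → seg 0, τ=9/4; S=-3+1/4·τ+0·τ²+1/108·τ³=-597/256

  seg 0: a=-3 b=1/4 c=0 d=1/108
  seg 1: a=-2 b=1/2 c=1/12 d=-1/108
S(9/4) = -597/256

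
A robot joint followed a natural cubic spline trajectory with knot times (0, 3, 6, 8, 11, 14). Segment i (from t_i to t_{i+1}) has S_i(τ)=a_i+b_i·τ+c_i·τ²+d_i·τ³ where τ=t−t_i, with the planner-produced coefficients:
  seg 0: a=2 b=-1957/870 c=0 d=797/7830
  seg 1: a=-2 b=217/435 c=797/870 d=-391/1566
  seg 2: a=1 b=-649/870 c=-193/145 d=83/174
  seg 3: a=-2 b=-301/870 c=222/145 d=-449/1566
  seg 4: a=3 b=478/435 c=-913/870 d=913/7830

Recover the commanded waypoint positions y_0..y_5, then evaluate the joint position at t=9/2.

y_0=2 y_1=-2 y_2=1 y_3=-2 y_4=3 y_5=0
S(9/2) = -77/2320

y_0 = S_0(0) = a_0 = 2
y_1 = S_1(0) = a_1 = -2
y_2 = S_2(0) = a_2 = 1
y_3 = S_3(0) = a_3 = -2
y_4 = S_4(0) = a_4 = 3
y_5 = S_4(3) = 0
t_q=9/2 is in segment 1 (τ=3/2); S_1(τ)=-77/2320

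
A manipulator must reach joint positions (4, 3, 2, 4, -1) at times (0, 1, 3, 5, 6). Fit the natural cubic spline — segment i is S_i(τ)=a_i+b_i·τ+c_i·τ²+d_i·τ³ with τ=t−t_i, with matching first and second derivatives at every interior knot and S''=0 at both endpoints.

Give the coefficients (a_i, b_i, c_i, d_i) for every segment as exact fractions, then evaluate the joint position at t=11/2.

Δ: Δ0=-1, Δ1=-1/2, Δ2=1, Δ3=-5
row 1: diag=6, rhs=3; c'=1/3, d'=1/2
row 2: denom=8−2·1/3=22/3; d'=(9−2·1/2)/(22/3)=12/11
row 3: denom=6−2·3/11=60/11; d'=(-36−2·12/11)/(60/11)=-7
back: M3=-7
back: M2=12/11−3/11·-7=3
back: M1=1/2−1/3·3=-1/2
M: M0=0, M1=-1/2, M2=3, M3=-7, M4=0
seg 0: a=4, c=M0/2=0, d=(M1−M0)/(6·1)=-1/12, b=Δ0−h0·(2M0+M1)/6=-11/12
seg 1: a=3, c=M1/2=-1/4, d=(M2−M1)/(6·2)=7/24, b=Δ1−h1·(2M1+M2)/6=-7/6
seg 2: a=2, c=M2/2=3/2, d=(M3−M2)/(6·2)=-5/6, b=Δ2−h2·(2M2+M3)/6=4/3
seg 3: a=4, c=M3/2=-7/2, d=(M4−M3)/(6·1)=7/6, b=Δ3−h3·(2M3+M4)/6=-8/3
t_q=11/2 → seg 3, τ=1/2; S=4+-8/3·τ+-7/2·τ²+7/6·τ³=31/16

  seg 0: a=4 b=-11/12 c=0 d=-1/12
  seg 1: a=3 b=-7/6 c=-1/4 d=7/24
  seg 2: a=2 b=4/3 c=3/2 d=-5/6
  seg 3: a=4 b=-8/3 c=-7/2 d=7/6
S(11/2) = 31/16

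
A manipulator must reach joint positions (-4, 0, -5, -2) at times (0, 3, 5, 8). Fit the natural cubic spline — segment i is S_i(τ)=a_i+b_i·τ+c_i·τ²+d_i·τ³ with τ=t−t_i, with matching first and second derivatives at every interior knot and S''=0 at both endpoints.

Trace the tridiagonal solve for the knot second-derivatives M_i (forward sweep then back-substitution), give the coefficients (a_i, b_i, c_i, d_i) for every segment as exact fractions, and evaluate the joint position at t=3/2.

  seg 0: a=-4 b=11/4 c=0 d=-17/108
  seg 1: a=0 b=-3/2 c=-17/12 d=11/24
  seg 2: a=-5 b=-5/3 c=4/3 d=-4/27
S(3/2) = -13/32

Δ: Δ0=4/3, Δ1=-5/2, Δ2=1
row 1: diag=10, rhs=-23; c'=1/5, d'=-23/10
row 2: denom=10−2·1/5=48/5; d'=(21−2·-23/10)/(48/5)=8/3
back: M2=8/3
back: M1=-23/10−1/5·8/3=-17/6
M: M0=0, M1=-17/6, M2=8/3, M3=0
seg 0: a=-4, c=M0/2=0, d=(M1−M0)/(6·3)=-17/108, b=Δ0−h0·(2M0+M1)/6=11/4
seg 1: a=0, c=M1/2=-17/12, d=(M2−M1)/(6·2)=11/24, b=Δ1−h1·(2M1+M2)/6=-3/2
seg 2: a=-5, c=M2/2=4/3, d=(M3−M2)/(6·3)=-4/27, b=Δ2−h2·(2M2+M3)/6=-5/3
t_q=3/2 → seg 0, τ=3/2; S=-4+11/4·τ+0·τ²+-17/108·τ³=-13/32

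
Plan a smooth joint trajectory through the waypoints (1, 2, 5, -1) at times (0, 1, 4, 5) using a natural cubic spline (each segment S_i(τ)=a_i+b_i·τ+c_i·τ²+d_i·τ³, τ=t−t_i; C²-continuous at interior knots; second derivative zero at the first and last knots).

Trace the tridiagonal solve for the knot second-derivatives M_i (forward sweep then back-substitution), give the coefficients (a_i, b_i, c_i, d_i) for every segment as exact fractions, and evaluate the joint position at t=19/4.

  seg 0: a=1 b=34/55 c=0 d=21/55
  seg 1: a=2 b=97/55 c=63/55 d=-7/15
  seg 2: a=5 b=-218/55 c=-168/55 d=56/55
S(19/4) = 65/88

Δ: Δ0=1, Δ1=1, Δ2=-6
row 1: diag=8, rhs=0; c'=3/8, d'=0
row 2: denom=8−3·3/8=55/8; d'=(-42−3·0)/(55/8)=-336/55
back: M2=-336/55
back: M1=0−3/8·-336/55=126/55
M: M0=0, M1=126/55, M2=-336/55, M3=0
seg 0: a=1, c=M0/2=0, d=(M1−M0)/(6·1)=21/55, b=Δ0−h0·(2M0+M1)/6=34/55
seg 1: a=2, c=M1/2=63/55, d=(M2−M1)/(6·3)=-7/15, b=Δ1−h1·(2M1+M2)/6=97/55
seg 2: a=5, c=M2/2=-168/55, d=(M3−M2)/(6·1)=56/55, b=Δ2−h2·(2M2+M3)/6=-218/55
t_q=19/4 → seg 2, τ=3/4; S=5+-218/55·τ+-168/55·τ²+56/55·τ³=65/88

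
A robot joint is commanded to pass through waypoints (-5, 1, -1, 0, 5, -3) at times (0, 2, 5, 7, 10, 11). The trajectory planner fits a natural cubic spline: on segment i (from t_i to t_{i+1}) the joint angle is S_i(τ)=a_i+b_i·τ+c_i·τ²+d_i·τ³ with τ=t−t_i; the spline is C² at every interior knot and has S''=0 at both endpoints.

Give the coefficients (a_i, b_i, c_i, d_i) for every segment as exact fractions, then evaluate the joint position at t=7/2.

  seg 0: a=-5 b=23432/6141 c=0 d=-5009/24564
  seg 1: a=1 b=8405/6141 c=-5009/4094 d=20083/110538
  seg 2: a=-1 b=-13103/12282 c=2528/6141 d=761/4094
  seg 3: a=0 b=34517/12282 c=9377/6141 d=-70309/110538
  seg 4: a=5 b=-31943/6141 c=-17185/4094 d=17185/12282
S(7/2) = 29913/32752

Δ: Δ0=3, Δ1=-2/3, Δ2=1/2, Δ3=5/3, Δ4=-8
row 1: diag=10, rhs=-22; c'=3/10, d'=-11/5
row 2: denom=10−3·3/10=91/10; d'=(7−3·-11/5)/(91/10)=136/91
row 3: denom=10−2·20/91=870/91; d'=(7−2·136/91)/(870/91)=73/174
row 4: denom=8−3·91/290=2047/290; d'=(-58−3·73/174)/(2047/290)=-17185/2047
back: M4=-17185/2047
back: M3=73/174−91/290·-17185/2047=18754/6141
back: M2=136/91−20/91·18754/6141=5056/6141
back: M1=-11/5−3/10·5056/6141=-5009/2047
M: M0=0, M1=-5009/2047, M2=5056/6141, M3=18754/6141, M4=-17185/2047, M5=0
seg 0: a=-5, c=M0/2=0, d=(M1−M0)/(6·2)=-5009/24564, b=Δ0−h0·(2M0+M1)/6=23432/6141
seg 1: a=1, c=M1/2=-5009/4094, d=(M2−M1)/(6·3)=20083/110538, b=Δ1−h1·(2M1+M2)/6=8405/6141
seg 2: a=-1, c=M2/2=2528/6141, d=(M3−M2)/(6·2)=761/4094, b=Δ2−h2·(2M2+M3)/6=-13103/12282
seg 3: a=0, c=M3/2=9377/6141, d=(M4−M3)/(6·3)=-70309/110538, b=Δ3−h3·(2M3+M4)/6=34517/12282
seg 4: a=5, c=M4/2=-17185/4094, d=(M5−M4)/(6·1)=17185/12282, b=Δ4−h4·(2M4+M5)/6=-31943/6141
t_q=7/2 → seg 1, τ=3/2; S=1+8405/6141·τ+-5009/4094·τ²+20083/110538·τ³=29913/32752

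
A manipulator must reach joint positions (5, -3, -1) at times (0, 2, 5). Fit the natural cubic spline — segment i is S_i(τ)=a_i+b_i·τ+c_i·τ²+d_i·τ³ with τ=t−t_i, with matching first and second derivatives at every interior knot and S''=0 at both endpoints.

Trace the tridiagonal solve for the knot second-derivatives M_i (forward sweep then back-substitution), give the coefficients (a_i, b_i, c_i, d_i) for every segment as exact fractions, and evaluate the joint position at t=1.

Δ: Δ0=-4, Δ1=2/3
row 1: diag=10, rhs=28; c'=3/10, d'=14/5
back: M1=14/5
M: M0=0, M1=14/5, M2=0
seg 0: a=5, c=M0/2=0, d=(M1−M0)/(6·2)=7/30, b=Δ0−h0·(2M0+M1)/6=-74/15
seg 1: a=-3, c=M1/2=7/5, d=(M2−M1)/(6·3)=-7/45, b=Δ1−h1·(2M1+M2)/6=-32/15
t_q=1 → seg 0, τ=1; S=5+-74/15·τ+0·τ²+7/30·τ³=3/10

  seg 0: a=5 b=-74/15 c=0 d=7/30
  seg 1: a=-3 b=-32/15 c=7/5 d=-7/45
S(1) = 3/10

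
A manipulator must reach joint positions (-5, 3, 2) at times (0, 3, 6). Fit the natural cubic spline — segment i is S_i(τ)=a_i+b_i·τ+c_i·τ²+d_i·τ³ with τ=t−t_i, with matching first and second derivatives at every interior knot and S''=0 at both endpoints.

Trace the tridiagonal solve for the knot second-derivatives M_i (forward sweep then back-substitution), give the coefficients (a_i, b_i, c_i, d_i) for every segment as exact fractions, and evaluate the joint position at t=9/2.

Δ: Δ0=8/3, Δ1=-1/3
row 1: diag=12, rhs=-18; c'=1/4, d'=-3/2
back: M1=-3/2
M: M0=0, M1=-3/2, M2=0
seg 0: a=-5, c=M0/2=0, d=(M1−M0)/(6·3)=-1/12, b=Δ0−h0·(2M0+M1)/6=41/12
seg 1: a=3, c=M1/2=-3/4, d=(M2−M1)/(6·3)=1/12, b=Δ1−h1·(2M1+M2)/6=7/6
t_q=9/2 → seg 1, τ=3/2; S=3+7/6·τ+-3/4·τ²+1/12·τ³=107/32

  seg 0: a=-5 b=41/12 c=0 d=-1/12
  seg 1: a=3 b=7/6 c=-3/4 d=1/12
S(9/2) = 107/32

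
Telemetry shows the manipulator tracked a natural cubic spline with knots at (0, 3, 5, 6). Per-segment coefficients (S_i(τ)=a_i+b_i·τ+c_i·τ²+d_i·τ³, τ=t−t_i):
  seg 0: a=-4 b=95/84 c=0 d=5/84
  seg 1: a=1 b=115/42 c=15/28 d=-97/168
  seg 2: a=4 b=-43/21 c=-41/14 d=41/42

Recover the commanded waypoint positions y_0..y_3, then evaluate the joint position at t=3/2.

y_0 = S_0(0) = a_0 = -4
y_1 = S_1(0) = a_1 = 1
y_2 = S_2(0) = a_2 = 4
y_3 = S_2(1) = 0
t_q=3/2 is in segment 0 (τ=3/2); S_0(τ)=-471/224

y_0=-4 y_1=1 y_2=4 y_3=0
S(3/2) = -471/224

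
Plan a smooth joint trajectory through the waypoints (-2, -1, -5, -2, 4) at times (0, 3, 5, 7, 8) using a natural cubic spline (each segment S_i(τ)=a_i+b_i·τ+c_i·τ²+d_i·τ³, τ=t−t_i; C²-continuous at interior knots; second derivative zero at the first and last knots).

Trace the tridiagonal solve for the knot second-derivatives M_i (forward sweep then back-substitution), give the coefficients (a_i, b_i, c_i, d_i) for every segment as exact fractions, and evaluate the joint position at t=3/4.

Δ: Δ0=1/3, Δ1=-2, Δ2=3/2, Δ3=6
row 1: diag=10, rhs=-14; c'=1/5, d'=-7/5
row 2: denom=8−2·1/5=38/5; d'=(21−2·-7/5)/(38/5)=119/38
row 3: denom=6−2·5/19=104/19; d'=(27−2·119/38)/(104/19)=197/52
back: M3=197/52
back: M2=119/38−5/19·197/52=111/52
back: M1=-7/5−1/5·111/52=-95/52
M: M0=0, M1=-95/52, M2=111/52, M3=197/52, M4=0
seg 0: a=-2, c=M0/2=0, d=(M1−M0)/(6·3)=-95/936, b=Δ0−h0·(2M0+M1)/6=389/312
seg 1: a=-1, c=M1/2=-95/104, d=(M2−M1)/(6·2)=103/312, b=Δ1−h1·(2M1+M2)/6=-233/156
seg 2: a=-5, c=M2/2=111/104, d=(M3−M2)/(6·2)=43/312, b=Δ2−h2·(2M2+M3)/6=-185/156
seg 3: a=-2, c=M3/2=197/104, d=(M4−M3)/(6·1)=-197/312, b=Δ3−h3·(2M3+M4)/6=739/156
t_q=3/4 → seg 0, τ=3/4; S=-2+389/312·τ+0·τ²+-95/936·τ³=-7373/6656

  seg 0: a=-2 b=389/312 c=0 d=-95/936
  seg 1: a=-1 b=-233/156 c=-95/104 d=103/312
  seg 2: a=-5 b=-185/156 c=111/104 d=43/312
  seg 3: a=-2 b=739/156 c=197/104 d=-197/312
S(3/4) = -7373/6656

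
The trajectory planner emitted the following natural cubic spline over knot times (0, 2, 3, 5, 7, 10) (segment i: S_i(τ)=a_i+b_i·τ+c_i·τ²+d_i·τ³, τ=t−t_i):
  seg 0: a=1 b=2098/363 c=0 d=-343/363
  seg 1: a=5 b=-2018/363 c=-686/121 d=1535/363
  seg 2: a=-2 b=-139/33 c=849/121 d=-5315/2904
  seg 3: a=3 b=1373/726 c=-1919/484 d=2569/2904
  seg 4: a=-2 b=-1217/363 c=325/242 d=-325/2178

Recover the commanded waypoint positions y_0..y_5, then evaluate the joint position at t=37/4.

y_0 = S_0(0) = a_0 = 1
y_1 = S_1(0) = a_1 = 5
y_2 = S_2(0) = a_2 = -2
y_3 = S_3(0) = a_3 = 3
y_4 = S_4(0) = a_4 = -2
y_5 = S_4(3) = -4
t_q=37/4 is in segment 4 (τ=9/4); S_4(τ)=-68833/15488

y_0=1 y_1=5 y_2=-2 y_3=3 y_4=-2 y_5=-4
S(37/4) = -68833/15488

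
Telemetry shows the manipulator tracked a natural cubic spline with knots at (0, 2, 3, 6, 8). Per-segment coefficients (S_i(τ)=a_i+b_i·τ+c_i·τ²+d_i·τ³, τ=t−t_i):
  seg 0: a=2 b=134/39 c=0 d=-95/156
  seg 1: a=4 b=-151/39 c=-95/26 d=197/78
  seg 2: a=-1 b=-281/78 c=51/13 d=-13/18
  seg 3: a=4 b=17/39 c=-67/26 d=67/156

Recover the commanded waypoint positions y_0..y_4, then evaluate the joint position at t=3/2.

y_0=2 y_1=4 y_2=-1 y_3=4 y_4=-2
S(3/2) = 2121/416

y_0 = S_0(0) = a_0 = 2
y_1 = S_1(0) = a_1 = 4
y_2 = S_2(0) = a_2 = -1
y_3 = S_3(0) = a_3 = 4
y_4 = S_3(2) = -2
t_q=3/2 is in segment 0 (τ=3/2); S_0(τ)=2121/416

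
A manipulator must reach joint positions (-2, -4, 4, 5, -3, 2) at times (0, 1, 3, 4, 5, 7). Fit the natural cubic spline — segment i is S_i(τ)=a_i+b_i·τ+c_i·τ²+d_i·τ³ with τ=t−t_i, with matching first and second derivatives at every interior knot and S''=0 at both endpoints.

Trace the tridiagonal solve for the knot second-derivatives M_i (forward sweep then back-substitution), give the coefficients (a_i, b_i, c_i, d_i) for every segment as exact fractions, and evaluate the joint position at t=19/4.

Δ: Δ0=-2, Δ1=4, Δ2=1, Δ3=-8, Δ4=5/2
row 1: diag=6, rhs=36; c'=1/3, d'=6
row 2: denom=6−2·1/3=16/3; d'=(-18−2·6)/(16/3)=-45/8
row 3: denom=4−1·3/16=61/16; d'=(-54−1·-45/8)/(61/16)=-774/61
row 4: denom=6−1·16/61=350/61; d'=(63−1·-774/61)/(350/61)=4617/350
back: M4=4617/350
back: M3=-774/61−16/61·4617/350=-2826/175
back: M2=-45/8−3/16·-2826/175=-909/350
back: M1=6−1/3·-909/350=2403/350
M: M0=0, M1=2403/350, M2=-909/350, M3=-2826/175, M4=4617/350, M5=0
seg 0: a=-2, c=M0/2=0, d=(M1−M0)/(6·1)=801/700, b=Δ0−h0·(2M0+M1)/6=-2201/700
seg 1: a=-4, c=M1/2=2403/700, d=(M2−M1)/(6·2)=-138/175, b=Δ1−h1·(2M1+M2)/6=101/350
seg 2: a=4, c=M2/2=-909/700, d=(M3−M2)/(6·1)=-1581/700, b=Δ2−h2·(2M2+M3)/6=319/70
seg 3: a=5, c=M3/2=-1413/175, d=(M4−M3)/(6·1)=489/100, b=Δ3−h3·(2M3+M4)/6=-3371/700
seg 4: a=-3, c=M4/2=4617/700, d=(M5−M4)/(6·2)=-1539/1400, b=Δ4−h4·(2M4+M5)/6=-2203/350
t_q=19/4 → seg 3, τ=3/4; S=5+-3371/700·τ+-1413/175·τ²+489/100·τ³=-48859/44800

  seg 0: a=-2 b=-2201/700 c=0 d=801/700
  seg 1: a=-4 b=101/350 c=2403/700 d=-138/175
  seg 2: a=4 b=319/70 c=-909/700 d=-1581/700
  seg 3: a=5 b=-3371/700 c=-1413/175 d=489/100
  seg 4: a=-3 b=-2203/350 c=4617/700 d=-1539/1400
S(19/4) = -48859/44800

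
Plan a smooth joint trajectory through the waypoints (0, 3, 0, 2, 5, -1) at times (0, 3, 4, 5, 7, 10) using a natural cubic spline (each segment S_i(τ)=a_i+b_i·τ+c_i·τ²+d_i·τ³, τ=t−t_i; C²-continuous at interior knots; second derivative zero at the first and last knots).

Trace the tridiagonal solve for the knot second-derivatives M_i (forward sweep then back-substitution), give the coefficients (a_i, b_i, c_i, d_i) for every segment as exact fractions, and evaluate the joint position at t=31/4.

  seg 0: a=0 b=281/92 c=0 d=-21/92
  seg 1: a=3 b=-143/46 c=-189/92 d=199/92
  seg 2: a=0 b=-67/92 c=102/23 d=-157/92
  seg 3: a=2 b=139/46 c=-63/92 d=-7/184
  seg 4: a=5 b=-4/23 c=-21/23 d=7/69
S(31/4) = 6475/1472

Δ: Δ0=1, Δ1=-3, Δ2=2, Δ3=3/2, Δ4=-2
row 1: diag=8, rhs=-24; c'=1/8, d'=-3
row 2: denom=4−1·1/8=31/8; d'=(30−1·-3)/(31/8)=264/31
row 3: denom=6−1·8/31=178/31; d'=(-3−1·264/31)/(178/31)=-357/178
row 4: denom=10−2·31/89=828/89; d'=(-21−2·-357/178)/(828/89)=-42/23
back: M4=-42/23
back: M3=-357/178−31/89·-42/23=-63/46
back: M2=264/31−8/31·-63/46=204/23
back: M1=-3−1/8·204/23=-189/46
M: M0=0, M1=-189/46, M2=204/23, M3=-63/46, M4=-42/23, M5=0
seg 0: a=0, c=M0/2=0, d=(M1−M0)/(6·3)=-21/92, b=Δ0−h0·(2M0+M1)/6=281/92
seg 1: a=3, c=M1/2=-189/92, d=(M2−M1)/(6·1)=199/92, b=Δ1−h1·(2M1+M2)/6=-143/46
seg 2: a=0, c=M2/2=102/23, d=(M3−M2)/(6·1)=-157/92, b=Δ2−h2·(2M2+M3)/6=-67/92
seg 3: a=2, c=M3/2=-63/92, d=(M4−M3)/(6·2)=-7/184, b=Δ3−h3·(2M3+M4)/6=139/46
seg 4: a=5, c=M4/2=-21/23, d=(M5−M4)/(6·3)=7/69, b=Δ4−h4·(2M4+M5)/6=-4/23
t_q=31/4 → seg 4, τ=3/4; S=5+-4/23·τ+-21/23·τ²+7/69·τ³=6475/1472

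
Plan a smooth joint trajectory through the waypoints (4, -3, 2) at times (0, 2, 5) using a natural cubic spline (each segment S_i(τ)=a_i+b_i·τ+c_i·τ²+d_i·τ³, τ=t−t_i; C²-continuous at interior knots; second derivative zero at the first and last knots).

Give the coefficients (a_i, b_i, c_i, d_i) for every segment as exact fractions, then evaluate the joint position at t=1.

  seg 0: a=4 b=-68/15 c=0 d=31/120
  seg 1: a=-3 b=-43/30 c=31/20 d=-31/180
S(1) = -11/40

Δ: Δ0=-7/2, Δ1=5/3
row 1: diag=10, rhs=31; c'=3/10, d'=31/10
back: M1=31/10
M: M0=0, M1=31/10, M2=0
seg 0: a=4, c=M0/2=0, d=(M1−M0)/(6·2)=31/120, b=Δ0−h0·(2M0+M1)/6=-68/15
seg 1: a=-3, c=M1/2=31/20, d=(M2−M1)/(6·3)=-31/180, b=Δ1−h1·(2M1+M2)/6=-43/30
t_q=1 → seg 0, τ=1; S=4+-68/15·τ+0·τ²+31/120·τ³=-11/40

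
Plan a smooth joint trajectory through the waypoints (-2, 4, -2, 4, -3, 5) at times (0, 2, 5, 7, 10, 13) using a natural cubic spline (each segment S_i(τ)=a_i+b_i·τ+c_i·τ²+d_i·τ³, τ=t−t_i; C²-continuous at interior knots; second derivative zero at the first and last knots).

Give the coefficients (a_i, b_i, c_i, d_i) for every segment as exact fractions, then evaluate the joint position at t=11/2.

Δ: Δ0=3, Δ1=-2, Δ2=3, Δ3=-7/3, Δ4=8/3
row 1: diag=10, rhs=-30; c'=3/10, d'=-3
row 2: denom=10−3·3/10=91/10; d'=(30−3·-3)/(91/10)=30/7
row 3: denom=10−2·20/91=870/91; d'=(-32−2·30/7)/(870/91)=-1846/435
row 4: denom=12−3·91/290=3207/290; d'=(30−3·-1846/435)/(3207/290)=12392/3207
back: M4=12392/3207
back: M3=-1846/435−91/290·12392/3207=-17498/3207
back: M2=30/7−20/91·-17498/3207=17590/3207
back: M1=-3−3/10·17590/3207=-4966/1069
M: M0=0, M1=-4966/1069, M2=17590/3207, M3=-17498/3207, M4=12392/3207, M5=0
seg 0: a=-2, c=M0/2=0, d=(M1−M0)/(6·2)=-2483/6414, b=Δ0−h0·(2M0+M1)/6=14587/3207
seg 1: a=4, c=M1/2=-2483/1069, d=(M2−M1)/(6·3)=16244/28863, b=Δ1−h1·(2M1+M2)/6=-311/3207
seg 2: a=-2, c=M2/2=8795/3207, d=(M3−M2)/(6·2)=-2924/3207, b=Δ2−h2·(2M2+M3)/6=3727/3207
seg 3: a=4, c=M3/2=-8749/3207, d=(M4−M3)/(6·3)=14945/28863, b=Δ3−h3·(2M3+M4)/6=1273/1069
seg 4: a=-3, c=M4/2=6196/3207, d=(M5−M4)/(6·3)=-6196/28863, b=Δ4−h4·(2M4+M5)/6=-1280/1069
t_q=11/2 → seg 2, τ=1/2; S=-2+3727/3207·τ+8795/3207·τ²+-2924/3207·τ³=-3623/4276

  seg 0: a=-2 b=14587/3207 c=0 d=-2483/6414
  seg 1: a=4 b=-311/3207 c=-2483/1069 d=16244/28863
  seg 2: a=-2 b=3727/3207 c=8795/3207 d=-2924/3207
  seg 3: a=4 b=1273/1069 c=-8749/3207 d=14945/28863
  seg 4: a=-3 b=-1280/1069 c=6196/3207 d=-6196/28863
S(11/2) = -3623/4276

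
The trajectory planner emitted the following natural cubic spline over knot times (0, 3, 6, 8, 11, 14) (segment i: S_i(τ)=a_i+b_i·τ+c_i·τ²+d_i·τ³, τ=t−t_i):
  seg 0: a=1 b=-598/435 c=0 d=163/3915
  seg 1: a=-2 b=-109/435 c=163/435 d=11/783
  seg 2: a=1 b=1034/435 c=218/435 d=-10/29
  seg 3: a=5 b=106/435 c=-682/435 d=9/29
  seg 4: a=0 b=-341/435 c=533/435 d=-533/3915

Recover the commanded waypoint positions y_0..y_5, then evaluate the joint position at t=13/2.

y_0=1 y_1=-2 y_2=1 y_3=5 y_4=0 y_5=5
S(13/2) = 1317/580

y_0 = S_0(0) = a_0 = 1
y_1 = S_1(0) = a_1 = -2
y_2 = S_2(0) = a_2 = 1
y_3 = S_3(0) = a_3 = 5
y_4 = S_4(0) = a_4 = 0
y_5 = S_4(3) = 5
t_q=13/2 is in segment 2 (τ=1/2); S_2(τ)=1317/580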